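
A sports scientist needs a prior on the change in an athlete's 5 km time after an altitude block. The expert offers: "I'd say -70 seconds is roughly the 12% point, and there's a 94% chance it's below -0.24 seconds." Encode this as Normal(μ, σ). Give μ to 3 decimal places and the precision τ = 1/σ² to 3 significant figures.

μ = -39.973, τ = 0.00153

For Normal(μ,σ), the p-quantile is μ + z_p·σ. Here z_{0.12} = -1.175, z_{0.94} = 1.555.
So -70 = μ − 1.175σ and -0.24 = μ + 1.555σ.
Subtracting: σ = (-0.24 − -70)/(1.555 − (-1.175)) = 25.555.
Then μ = -70 − (-1.175)·25.555 = -39.973.
Precision τ = 1/σ² = 1/25.56² = 0.00153.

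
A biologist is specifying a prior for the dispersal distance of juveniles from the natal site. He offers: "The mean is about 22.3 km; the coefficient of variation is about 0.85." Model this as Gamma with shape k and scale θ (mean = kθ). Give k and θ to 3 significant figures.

k ≈ 1.38, θ ≈ 16.1

For Gamma(k, scale θ): mean = kθ, variance = kθ², so CV = 1/√k.
CV = 0.85, hence k = 1/CV² = 1.38.
Then θ = mean/k = 22.3/1.38 = 16.1.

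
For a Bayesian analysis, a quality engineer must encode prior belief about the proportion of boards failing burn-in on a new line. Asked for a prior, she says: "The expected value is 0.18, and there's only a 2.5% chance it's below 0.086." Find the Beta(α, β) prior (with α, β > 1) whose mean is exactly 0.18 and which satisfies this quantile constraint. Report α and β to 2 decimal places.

α ≈ 8.64, β ≈ 39.34

With mean 0.18 fixed, write α = 0.18s, β = 0.82s where s = α+β.
Need P(θ < 0.086) = 0.025 under Beta(0.18s, 0.82s). Normal approximation: (q−m)/√(m(1−m)/s) ≈ z_{0.025} = -1.96, so s ≈ 0.18·0.82·(-1.96)²/(0.086−0.18)² = 64.2.
At s = 64.2: P(θ<0.086) ≈ 0.011. Adjusting to match 0.025 gives s ≈ 47.97.
So α = 0.18·47.97 ≈ 8.64, β = 0.82·47.97 ≈ 39.34.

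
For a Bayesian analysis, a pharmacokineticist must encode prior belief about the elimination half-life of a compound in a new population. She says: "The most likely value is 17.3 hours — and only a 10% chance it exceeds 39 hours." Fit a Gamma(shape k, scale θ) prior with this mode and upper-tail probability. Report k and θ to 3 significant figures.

Gamma(k,θ) with k>1 has mode (k−1)θ, so θ = 17.3/(k−1).
Need P(X < 39) = 0.9 with θ tied to k this way. Start at k = 2, θ = 17.3: P(X<39) ≈ 0.658.
Too low — raise k to concentrate. Iterating converges to k ≈ 3.91.
Then θ = 17.3/(3.91−1) ≈ 5.94.

k ≈ 3.91, θ ≈ 5.94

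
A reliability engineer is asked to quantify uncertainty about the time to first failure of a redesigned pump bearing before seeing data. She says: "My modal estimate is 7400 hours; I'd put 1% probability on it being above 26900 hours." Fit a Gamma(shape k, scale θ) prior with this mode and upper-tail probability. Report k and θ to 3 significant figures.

k ≈ 3.57, θ ≈ 2870

Gamma(k,θ) with k>1 has mode (k−1)θ, so θ = 7400/(k−1).
Need P(X < 26900) = 0.99 with θ tied to k this way. Start at k = 2, θ = 7400: P(X<26900) ≈ 0.878.
Too low — raise k to concentrate. Iterating converges to k ≈ 3.57.
Then θ = 7400/(3.57−1) ≈ 2870.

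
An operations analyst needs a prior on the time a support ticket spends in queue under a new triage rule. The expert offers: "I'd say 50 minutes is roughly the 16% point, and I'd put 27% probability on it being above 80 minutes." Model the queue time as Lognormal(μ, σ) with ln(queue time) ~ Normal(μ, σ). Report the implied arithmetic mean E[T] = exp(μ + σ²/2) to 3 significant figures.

If T ~ Lognormal(μ,σ) then ln T ~ Normal(μ,σ), so the p-quantile of ln T is μ + z_p·σ.
ln(50) = 3.912 and ln(80) = 4.382; z_{0.16} = -0.9945, z_{0.73} = 0.6128.
σ = (4.382 − 3.912)/(0.6128 − (-0.9945)) = 0.292.
μ = 3.912 − (-0.9945)·0.292 = 4.203.
E[T] = exp(μ + σ²/2) = exp(4.203 + 0.0428) = 69.8 minutes.

E[T] ≈ 69.8 minutes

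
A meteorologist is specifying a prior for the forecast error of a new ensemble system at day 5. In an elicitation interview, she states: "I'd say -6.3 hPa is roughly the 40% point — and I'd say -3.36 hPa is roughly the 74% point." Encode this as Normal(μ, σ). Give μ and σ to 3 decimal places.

For Normal(μ,σ), the p-quantile is μ + z_p·σ. Here z_{0.4} = -0.2533, z_{0.74} = 0.6433.
So -6.3 = μ − 0.2533σ and -3.36 = μ + 0.6433σ.
Subtracting: σ = (-3.36 − -6.3)/(0.6433 − (-0.2533)) = 3.279.
Then μ = -6.3 − (-0.2533)·3.279 = -5.469.

μ = -5.469, σ = 3.279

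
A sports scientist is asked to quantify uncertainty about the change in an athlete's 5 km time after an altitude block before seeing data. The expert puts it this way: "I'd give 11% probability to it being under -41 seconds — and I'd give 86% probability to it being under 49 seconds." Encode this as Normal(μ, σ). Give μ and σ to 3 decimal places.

μ = 6.852, σ = 39.014

For Normal(μ,σ), the p-quantile is μ + z_p·σ. Here z_{0.11} = -1.227, z_{0.86} = 1.08.
So -41 = μ − 1.227σ and 49 = μ + 1.08σ.
Subtracting: σ = (49 − -41)/(1.08 − (-1.227)) = 39.014.
Then μ = -41 − (-1.227)·39.014 = 6.852.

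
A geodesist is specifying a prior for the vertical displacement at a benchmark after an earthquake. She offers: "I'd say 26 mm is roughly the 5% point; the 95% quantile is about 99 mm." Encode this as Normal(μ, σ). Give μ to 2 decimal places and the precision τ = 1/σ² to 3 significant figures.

The p-quantile of Normal(μ,σ) is μ + z_p·σ, with z_{0.05} = -1.645 and z_{0.95} = 1.645.
Eliminate σ: μ = (z₂·x₁ − z₁·x₂)/(z₂ − z₁) = (1.645·26 − (-1.645)·99)/3.29 = 62.50.
Then σ = (x₂ − x₁)/(z₂ − z₁) = (99 − 26)/3.29 = 22.19.
Precision τ = 1/σ² = 1/22.19² = 0.00203.

μ = 62.50, τ = 0.00203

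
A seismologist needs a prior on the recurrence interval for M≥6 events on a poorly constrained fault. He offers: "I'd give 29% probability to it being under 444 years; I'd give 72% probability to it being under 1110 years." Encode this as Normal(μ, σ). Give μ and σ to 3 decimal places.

The p-quantile of Normal(μ,σ) is μ + z_p·σ, with z_{0.29} = -0.5534 and z_{0.72} = 0.5828.
Eliminate σ: μ = (z₂·x₁ − z₁·x₂)/(z₂ − z₁) = (0.5828·444 − (-0.5534)·1110)/1.136 = 768.367.
Then σ = (x₂ − x₁)/(z₂ − z₁) = (1110 − 444)/1.136 = 586.151.

μ = 768.367, σ = 586.151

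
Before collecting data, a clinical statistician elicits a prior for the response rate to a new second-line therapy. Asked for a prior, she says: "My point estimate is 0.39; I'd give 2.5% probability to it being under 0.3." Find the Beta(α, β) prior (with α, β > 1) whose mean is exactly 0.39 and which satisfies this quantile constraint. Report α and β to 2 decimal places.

With mean 0.39 fixed, write α = 0.39s, β = 0.61s where s = α+β.
Need P(θ < 0.3) = 0.025 under Beta(0.39s, 0.61s). Normal approximation: (q−m)/√(m(1−m)/s) ≈ z_{0.025} = -1.96, so s ≈ 0.39·0.61·(-1.96)²/(0.3−0.39)² = 112.8.
At s = 112.8: P(θ<0.3) ≈ 0.022. Adjusting to match 0.025 gives s ≈ 106.61.
So α = 0.39·106.61 ≈ 41.58, β = 0.61·106.61 ≈ 65.03.

α ≈ 41.58, β ≈ 65.03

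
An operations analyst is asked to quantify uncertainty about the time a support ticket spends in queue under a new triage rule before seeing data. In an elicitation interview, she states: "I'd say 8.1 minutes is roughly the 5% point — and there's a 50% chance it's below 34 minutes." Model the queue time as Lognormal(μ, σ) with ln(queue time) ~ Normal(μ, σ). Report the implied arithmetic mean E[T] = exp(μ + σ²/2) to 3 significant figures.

E[T] ≈ 49.7 minutes

If T ~ Lognormal(μ,σ) then ln T ~ Normal(μ,σ), so the p-quantile of ln T is μ + z_p·σ.
ln(8.1) = 2.092 and ln(34) = 3.526; z_{0.05} = -1.645, z_{0.5} = 0.
σ = (3.526 − 2.092)/(0 − (-1.645)) = 0.872.
μ = 2.092 − (-1.645)·0.872 = 3.526.
E[T] = exp(μ + σ²/2) = exp(3.526 + 0.3803) = 49.7 minutes.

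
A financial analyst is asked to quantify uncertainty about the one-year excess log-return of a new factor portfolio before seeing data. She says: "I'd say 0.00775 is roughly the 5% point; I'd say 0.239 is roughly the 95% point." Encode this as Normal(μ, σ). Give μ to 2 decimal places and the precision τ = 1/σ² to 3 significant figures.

μ = 0.12, τ = 202

The p-quantile of Normal(μ,σ) is μ + z_p·σ, with z_{0.05} = -1.645 and z_{0.95} = 1.645.
Eliminate σ: μ = (z₂·x₁ − z₁·x₂)/(z₂ − z₁) = (1.645·0.00775 − (-1.645)·0.239)/3.29 = 0.12.
Then σ = (x₂ − x₁)/(z₂ − z₁) = (0.239 − 0.00775)/3.29 = 0.07.
Precision τ = 1/σ² = 1/0.0703² = 202.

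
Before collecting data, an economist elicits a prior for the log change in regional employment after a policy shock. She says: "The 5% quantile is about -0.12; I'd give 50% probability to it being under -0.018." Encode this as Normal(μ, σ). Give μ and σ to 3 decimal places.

For Normal(μ,σ), the p-quantile is μ + z_p·σ. Here z_{0.05} = -1.645, z_{0.5} = 0.
So -0.12 = μ − 1.645σ and -0.018 = μ + 0σ.
Subtracting: σ = (-0.018 − -0.12)/(0 − (-1.645)) = 0.062.
Then μ = -0.12 − (-1.645)·0.062 = -0.018.

μ = -0.018, σ = 0.062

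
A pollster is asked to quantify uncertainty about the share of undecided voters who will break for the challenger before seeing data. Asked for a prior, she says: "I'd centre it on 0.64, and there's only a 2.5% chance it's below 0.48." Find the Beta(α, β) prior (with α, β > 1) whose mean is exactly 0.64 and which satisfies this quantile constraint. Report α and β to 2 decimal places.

With mean 0.64 fixed, write α = 0.64s, β = 0.36s where s = α+β.
Need P(θ < 0.48) = 0.025 under Beta(0.64s, 0.36s). Normal approximation: (q−m)/√(m(1−m)/s) ≈ z_{0.025} = -1.96, so s ≈ 0.64·0.36·(-1.96)²/(0.48−0.64)² = 34.6.
At s = 34.6: P(θ<0.48) ≈ 0.028. Adjusting to match 0.025 gives s ≈ 36.43.
So α = 0.64·36.43 ≈ 23.31, β = 0.36·36.43 ≈ 13.11.

α ≈ 23.31, β ≈ 13.11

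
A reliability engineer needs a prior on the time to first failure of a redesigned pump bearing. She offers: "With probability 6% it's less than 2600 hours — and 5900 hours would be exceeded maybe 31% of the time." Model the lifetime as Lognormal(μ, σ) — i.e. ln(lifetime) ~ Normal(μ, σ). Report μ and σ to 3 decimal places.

μ ≈ 8.485, σ ≈ 0.400

If T ~ Lognormal(μ,σ) then ln T ~ Normal(μ,σ), so the p-quantile of ln T is μ + z_p·σ.
ln(2600) = 7.863 and ln(5900) = 8.683; z_{0.06} = -1.555, z_{0.69} = 0.4959.
σ = (8.683 − 7.863)/(0.4959 − (-1.555)) = 0.400.
μ = 7.863 − (-1.555)·0.400 = 8.485.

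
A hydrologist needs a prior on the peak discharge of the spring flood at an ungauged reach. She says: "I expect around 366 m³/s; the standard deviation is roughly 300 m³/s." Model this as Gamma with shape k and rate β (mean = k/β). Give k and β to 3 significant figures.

k ≈ 1.49, β ≈ 0.00407

For Gamma(k, rate β): mean = k/β, variance = k/β², so CV = 1/√k.
CV = SD/mean = 300/366 = 0.8197, hence k = 1/CV² = 1.49.
Then β = k/mean = 1.49/366 = 0.00407.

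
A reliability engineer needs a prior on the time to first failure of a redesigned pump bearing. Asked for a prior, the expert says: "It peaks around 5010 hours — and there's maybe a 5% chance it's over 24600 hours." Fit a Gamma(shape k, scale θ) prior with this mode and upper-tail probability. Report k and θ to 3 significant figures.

Gamma(k,θ) with k>1 has mode (k−1)θ, so θ = 5010/(k−1).
Need P(X < 24600) = 0.95 with θ tied to k this way. Start at k = 2, θ = 5010: P(X<24600) ≈ 0.956.
Too high — lower k to spread out. Iterating converges to k ≈ 1.95.
Then θ = 5010/(1.95−1) ≈ 5280.

k ≈ 1.95, θ ≈ 5280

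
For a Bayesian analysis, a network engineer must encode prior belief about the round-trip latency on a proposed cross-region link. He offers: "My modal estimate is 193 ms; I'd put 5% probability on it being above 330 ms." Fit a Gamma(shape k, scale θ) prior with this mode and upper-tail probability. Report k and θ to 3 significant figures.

Gamma(k,θ) with k>1 has mode (k−1)θ, so θ = 193/(k−1).
Need P(X < 330) = 0.95 with θ tied to k this way. Start at k = 2, θ = 193: P(X<330) ≈ 0.510.
Too low — raise k to concentrate. Iterating converges to k ≈ 10.7.
Then θ = 193/(10.7−1) ≈ 19.9.

k ≈ 10.7, θ ≈ 19.9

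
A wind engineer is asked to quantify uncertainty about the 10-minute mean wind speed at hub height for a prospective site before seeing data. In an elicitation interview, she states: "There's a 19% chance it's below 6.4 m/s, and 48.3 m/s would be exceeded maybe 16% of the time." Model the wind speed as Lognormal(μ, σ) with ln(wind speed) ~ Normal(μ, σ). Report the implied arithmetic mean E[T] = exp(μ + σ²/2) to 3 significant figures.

E[T] ≈ 29.6 m/s

If T ~ Lognormal(μ,σ) then ln T ~ Normal(μ,σ), so the p-quantile of ln T is μ + z_p·σ.
ln(6.4) = 1.856 and ln(48.3) = 3.877; z_{0.19} = -0.8779, z_{0.84} = 0.9945.
σ = (3.877 − 1.856)/(0.9945 − (-0.8779)) = 1.079.
μ = 1.856 − (-0.8779)·1.079 = 2.804.
E[T] = exp(μ + σ²/2) = exp(2.804 + 0.5826) = 29.6 m/s.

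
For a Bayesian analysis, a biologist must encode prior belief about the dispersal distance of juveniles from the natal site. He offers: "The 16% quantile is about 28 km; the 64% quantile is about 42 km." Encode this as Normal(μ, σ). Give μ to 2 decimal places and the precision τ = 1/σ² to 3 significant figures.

For Normal(μ,σ), the p-quantile is μ + z_p·σ. Here z_{0.16} = -0.9945, z_{0.64} = 0.3585.
So 28 = μ − 0.9945σ and 42 = μ + 0.3585σ.
Subtracting: σ = (42 − 28)/(0.3585 − (-0.9945)) = 10.35.
Then μ = 28 − (-0.9945)·10.35 = 38.29.
Precision τ = 1/σ² = 1/10.35² = 0.00934.

μ = 38.29, τ = 0.00934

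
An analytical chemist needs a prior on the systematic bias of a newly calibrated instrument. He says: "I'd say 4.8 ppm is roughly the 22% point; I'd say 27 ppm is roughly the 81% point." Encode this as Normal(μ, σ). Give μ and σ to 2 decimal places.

The p-quantile of Normal(μ,σ) is μ + z_p·σ, with z_{0.22} = -0.7722 and z_{0.81} = 0.8779.
Eliminate σ: μ = (z₂·x₁ − z₁·x₂)/(z₂ − z₁) = (0.8779·4.8 − (-0.7722)·27)/1.65 = 15.19.
Then σ = (x₂ − x₁)/(z₂ − z₁) = (27 − 4.8)/1.65 = 13.45.

μ = 15.19, σ = 13.45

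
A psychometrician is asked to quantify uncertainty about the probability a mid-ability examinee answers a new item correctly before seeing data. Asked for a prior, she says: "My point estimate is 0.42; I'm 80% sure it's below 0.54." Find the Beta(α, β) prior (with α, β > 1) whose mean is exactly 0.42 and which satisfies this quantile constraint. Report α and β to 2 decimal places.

α ≈ 4.97, β ≈ 6.87

With mean 0.42 fixed, write α = 0.42s, β = 0.58s where s = α+β.
Need P(θ < 0.54) = 0.8 under Beta(0.42s, 0.58s). Normal approximation: (q−m)/√(m(1−m)/s) ≈ z_{0.8} = 0.842, so s ≈ 0.42·0.58·(0.842)²/(0.54−0.42)² = 12.0.
At s = 12.0: P(θ<0.54) ≈ 0.801. Adjusting to match 0.8 gives s ≈ 11.84.
So α = 0.42·11.84 ≈ 4.97, β = 0.58·11.84 ≈ 6.87.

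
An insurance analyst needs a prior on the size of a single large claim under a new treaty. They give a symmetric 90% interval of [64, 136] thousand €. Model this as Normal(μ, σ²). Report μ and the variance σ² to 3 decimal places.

μ = 100.000, σ² = 479.017

A symmetric 90% interval runs μ ± z·σ with z = 1.645.
Half-width = 36, so σ = 36/1.645 = 21.8864 and σ² = 479.017.
μ is the interval midpoint, 100.000.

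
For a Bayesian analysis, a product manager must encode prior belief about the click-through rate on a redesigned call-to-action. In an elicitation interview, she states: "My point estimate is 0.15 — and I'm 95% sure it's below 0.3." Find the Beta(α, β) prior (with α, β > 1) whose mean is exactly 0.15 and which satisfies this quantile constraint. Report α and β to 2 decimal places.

With mean 0.15 fixed, write α = 0.15s, β = 0.85s where s = α+β.
Need P(θ < 0.3) = 0.95 under Beta(0.15s, 0.85s). Normal approximation: (q−m)/√(m(1−m)/s) ≈ z_{0.95} = 1.64, so s ≈ 0.15·0.85·(1.64)²/(0.3−0.15)² = 15.3.
At s = 15.3: P(θ<0.3) ≈ 0.934. Adjusting to match 0.95 gives s ≈ 18.96.
So α = 0.15·18.96 ≈ 2.84, β = 0.85·18.96 ≈ 16.12.

α ≈ 2.84, β ≈ 16.12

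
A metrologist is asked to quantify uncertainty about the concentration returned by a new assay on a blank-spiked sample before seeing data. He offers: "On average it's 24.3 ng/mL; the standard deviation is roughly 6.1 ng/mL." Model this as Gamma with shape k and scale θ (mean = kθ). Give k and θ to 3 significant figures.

For Gamma(k, scale θ): mean = kθ, variance = kθ², so CV = 1/√k.
CV = SD/mean = 6.1/24.3 = 0.251, hence k = 1/CV² = 15.9.
Then θ = mean/k = 24.3/15.9 = 1.53.

k ≈ 15.9, θ ≈ 1.53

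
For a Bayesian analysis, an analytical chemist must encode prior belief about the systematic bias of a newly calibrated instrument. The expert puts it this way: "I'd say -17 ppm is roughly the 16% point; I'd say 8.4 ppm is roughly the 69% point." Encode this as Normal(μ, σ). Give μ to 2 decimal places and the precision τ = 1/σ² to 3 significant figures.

The p-quantile of Normal(μ,σ) is μ + z_p·σ, with z_{0.16} = -0.9945 and z_{0.69} = 0.4959.
Eliminate σ: μ = (z₂·x₁ − z₁·x₂)/(z₂ − z₁) = (0.4959·-17 − (-0.9945)·8.4)/1.49 = -0.05.
Then σ = (x₂ − x₁)/(z₂ − z₁) = (8.4 − -17)/1.49 = 17.04.
Precision τ = 1/σ² = 1/17.04² = 0.00344.

μ = -0.05, τ = 0.00344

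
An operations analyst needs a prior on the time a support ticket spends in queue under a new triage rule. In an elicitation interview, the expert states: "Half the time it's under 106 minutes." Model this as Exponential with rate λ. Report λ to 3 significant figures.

λ ≈ 0.00654

Exponential median = ln 2 / λ, so λ = ln 2 / 106.0 = 0.00654.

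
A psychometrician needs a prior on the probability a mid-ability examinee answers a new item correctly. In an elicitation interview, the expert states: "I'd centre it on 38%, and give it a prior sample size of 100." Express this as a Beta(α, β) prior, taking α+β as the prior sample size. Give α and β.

Under the effective-sample-size interpretation, Beta(α, β) has prior mean α/(α+β) and prior sample size α+β.
So α+β = 100 and α/(α+β) = 0.38, giving α = 0.38·100 = 38 and β = 100 − 38 = 62.

α = 38, β = 62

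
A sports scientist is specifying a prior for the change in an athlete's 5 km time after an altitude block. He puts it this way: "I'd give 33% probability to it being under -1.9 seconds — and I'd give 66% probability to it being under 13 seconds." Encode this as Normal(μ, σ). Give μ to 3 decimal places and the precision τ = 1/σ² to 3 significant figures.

For Normal(μ,σ), the p-quantile is μ + z_p·σ. Here z_{0.33} = -0.4399, z_{0.66} = 0.4125.
So -1.9 = μ − 0.4399σ and 13 = μ + 0.4125σ.
Subtracting: σ = (13 − -1.9)/(0.4125 − (-0.4399)) = 17.481.
Then μ = -1.9 − (-0.4399)·17.481 = 5.790.
Precision τ = 1/σ² = 1/17.48² = 0.00327.

μ = 5.790, τ = 0.00327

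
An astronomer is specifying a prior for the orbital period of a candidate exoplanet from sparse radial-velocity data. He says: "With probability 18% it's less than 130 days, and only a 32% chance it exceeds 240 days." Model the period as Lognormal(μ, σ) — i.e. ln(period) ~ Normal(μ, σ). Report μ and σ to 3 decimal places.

μ ≈ 5.273, σ ≈ 0.443

If T ~ Lognormal(μ,σ) then ln T ~ Normal(μ,σ), so the p-quantile of ln T is μ + z_p·σ.
ln(130) = 4.868 and ln(240) = 5.481; z_{0.18} = -0.9154, z_{0.68} = 0.4677.
σ = (5.481 − 4.868)/(0.4677 − (-0.9154)) = 0.443.
μ = 4.868 − (-0.9154)·0.443 = 5.273.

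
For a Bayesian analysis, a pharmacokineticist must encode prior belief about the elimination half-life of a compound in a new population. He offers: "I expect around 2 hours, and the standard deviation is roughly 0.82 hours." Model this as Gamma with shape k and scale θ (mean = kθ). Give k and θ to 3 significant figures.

For Gamma(k, scale θ): mean = kθ, variance = kθ², so CV = 1/√k.
CV = SD/mean = 0.82/2 = 0.41, hence k = 1/CV² = 5.95.
Then θ = mean/k = 2/5.95 = 0.336.

k ≈ 5.95, θ ≈ 0.336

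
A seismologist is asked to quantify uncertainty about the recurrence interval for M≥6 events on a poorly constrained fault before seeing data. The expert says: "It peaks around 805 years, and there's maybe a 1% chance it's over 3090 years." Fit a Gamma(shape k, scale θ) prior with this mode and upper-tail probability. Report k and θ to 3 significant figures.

Gamma(k,θ) with k>1 has mode (k−1)θ, so θ = 805/(k−1).
Need P(X < 3090) = 0.99 with θ tied to k this way. Start at k = 2, θ = 805: P(X<3090) ≈ 0.896.
Too low — raise k to concentrate. Iterating converges to k ≈ 3.34.
Then θ = 805/(3.34−1) ≈ 345.

k ≈ 3.34, θ ≈ 345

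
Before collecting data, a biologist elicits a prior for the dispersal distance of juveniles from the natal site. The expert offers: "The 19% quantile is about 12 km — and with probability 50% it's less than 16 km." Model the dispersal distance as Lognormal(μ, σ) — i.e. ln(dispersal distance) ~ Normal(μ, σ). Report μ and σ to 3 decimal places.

μ ≈ 2.773, σ ≈ 0.328

If T ~ Lognormal(μ,σ) then ln T ~ Normal(μ,σ), so the p-quantile of ln T is μ + z_p·σ.
ln(12) = 2.485 and ln(16) = 2.773; z_{0.19} = -0.8779, z_{0.5} = 0.
σ = (2.773 − 2.485)/(0 − (-0.8779)) = 0.328.
μ = 2.485 − (-0.8779)·0.328 = 2.773.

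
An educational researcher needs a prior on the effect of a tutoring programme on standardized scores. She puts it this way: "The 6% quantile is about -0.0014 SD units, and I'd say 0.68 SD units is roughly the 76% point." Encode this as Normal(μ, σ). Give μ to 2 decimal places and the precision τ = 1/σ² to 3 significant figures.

μ = 0.47, τ = 11

For Normal(μ,σ), the p-quantile is μ + z_p·σ. Here z_{0.06} = -1.555, z_{0.76} = 0.7063.
So -0.0014 = μ − 1.555σ and 0.68 = μ + 0.7063σ.
Subtracting: σ = (0.68 − -0.0014)/(0.7063 − (-1.555)) = 0.30.
Then μ = -0.0014 − (-1.555)·0.30 = 0.47.
Precision τ = 1/σ² = 1/0.3014² = 11.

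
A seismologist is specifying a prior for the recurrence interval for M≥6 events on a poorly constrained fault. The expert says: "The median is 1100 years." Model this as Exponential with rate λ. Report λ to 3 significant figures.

λ ≈ 0.00063

Exponential median = ln 2 / λ, so λ = ln 2 / 1100.0 = 0.00063.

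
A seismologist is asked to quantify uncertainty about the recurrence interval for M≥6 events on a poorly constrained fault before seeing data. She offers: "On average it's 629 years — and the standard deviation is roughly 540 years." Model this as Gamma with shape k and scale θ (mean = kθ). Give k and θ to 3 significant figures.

For Gamma(k, scale θ): mean = kθ, variance = kθ², so CV = 1/√k.
CV = SD/mean = 540/629 = 0.8585, hence k = 1/CV² = 1.36.
Then θ = mean/k = 629/1.36 = 464.

k ≈ 1.36, θ ≈ 464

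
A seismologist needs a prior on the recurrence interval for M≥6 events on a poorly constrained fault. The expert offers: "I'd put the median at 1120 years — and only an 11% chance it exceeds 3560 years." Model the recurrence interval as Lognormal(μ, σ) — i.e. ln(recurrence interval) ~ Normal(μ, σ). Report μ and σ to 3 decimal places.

μ ≈ 7.021, σ ≈ 0.943

If T ~ Lognormal(μ,σ) then ln T ~ Normal(μ,σ), so the p-quantile of ln T is μ + z_p·σ.
ln(1120) = 7.021 and ln(3560) = 8.178; z_{0.5} = 0, z_{0.89} = 1.227.
σ = (8.178 − 7.021)/(1.227 − (0)) = 0.943.
μ = 7.021 − (0)·0.943 = 7.021.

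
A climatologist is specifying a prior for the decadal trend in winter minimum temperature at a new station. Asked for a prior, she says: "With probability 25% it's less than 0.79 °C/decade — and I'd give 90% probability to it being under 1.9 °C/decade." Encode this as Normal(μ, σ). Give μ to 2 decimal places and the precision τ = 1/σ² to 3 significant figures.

μ = 1.17, τ = 3.11

The p-quantile of Normal(μ,σ) is μ + z_p·σ, with z_{0.25} = -0.6745 and z_{0.9} = 1.282.
Eliminate σ: μ = (z₂·x₁ − z₁·x₂)/(z₂ − z₁) = (1.282·0.79 − (-0.6745)·1.9)/1.956 = 1.17.
Then σ = (x₂ − x₁)/(z₂ − z₁) = (1.9 − 0.79)/1.956 = 0.57.
Precision τ = 1/σ² = 1/0.5675² = 3.11.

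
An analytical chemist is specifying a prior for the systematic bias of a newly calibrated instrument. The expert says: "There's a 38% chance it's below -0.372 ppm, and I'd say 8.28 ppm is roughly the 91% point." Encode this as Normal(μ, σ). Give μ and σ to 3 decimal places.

For Normal(μ,σ), the p-quantile is μ + z_p·σ. Here z_{0.38} = -0.3055, z_{0.91} = 1.341.
So -0.372 = μ − 0.3055σ and 8.28 = μ + 1.341σ.
Subtracting: σ = (8.28 − -0.372)/(1.341 − (-0.3055)) = 5.256.
Then μ = -0.372 − (-0.3055)·5.256 = 1.233.

μ = 1.233, σ = 5.256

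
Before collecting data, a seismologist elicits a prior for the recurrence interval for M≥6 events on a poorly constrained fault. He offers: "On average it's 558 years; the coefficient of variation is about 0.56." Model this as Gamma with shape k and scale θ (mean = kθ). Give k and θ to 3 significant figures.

For Gamma(k, scale θ): mean = kθ, variance = kθ², so CV = 1/√k.
CV = 0.56, hence k = 1/CV² = 3.19.
Then θ = mean/k = 558/3.19 = 175.

k ≈ 3.19, θ ≈ 175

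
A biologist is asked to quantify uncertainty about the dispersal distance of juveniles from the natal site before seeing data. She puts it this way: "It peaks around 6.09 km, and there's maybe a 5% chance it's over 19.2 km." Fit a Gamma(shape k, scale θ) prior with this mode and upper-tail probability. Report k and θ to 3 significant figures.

Gamma(k,θ) with k>1 has mode (k−1)θ, so θ = 6.09/(k−1).
Need P(X < 19.2) = 0.95 with θ tied to k this way. Start at k = 2, θ = 6.09: P(X<19.2) ≈ 0.823.
Too low — raise k to concentrate. Iterating converges to k ≈ 2.99.
Then θ = 6.09/(2.99−1) ≈ 3.05.

k ≈ 2.99, θ ≈ 3.05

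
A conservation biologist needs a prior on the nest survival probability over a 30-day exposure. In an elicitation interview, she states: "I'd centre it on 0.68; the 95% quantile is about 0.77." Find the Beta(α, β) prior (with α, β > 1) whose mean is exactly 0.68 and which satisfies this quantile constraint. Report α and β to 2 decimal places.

With mean 0.68 fixed, write α = 0.68s, β = 0.32s where s = α+β.
Need P(θ < 0.77) = 0.95 under Beta(0.68s, 0.32s). Normal approximation: (q−m)/√(m(1−m)/s) ≈ z_{0.95} = 1.64, so s ≈ 0.68·0.32·(1.64)²/(0.77−0.68)² = 72.7.
At s = 72.7: P(θ<0.77) ≈ 0.957. Adjusting to match 0.95 gives s ≈ 66.94.
So α = 0.68·66.94 ≈ 45.52, β = 0.32·66.94 ≈ 21.42.

α ≈ 45.52, β ≈ 21.42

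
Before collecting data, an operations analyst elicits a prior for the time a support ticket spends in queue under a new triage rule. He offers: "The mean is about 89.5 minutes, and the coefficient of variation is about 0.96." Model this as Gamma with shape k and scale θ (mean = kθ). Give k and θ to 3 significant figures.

k ≈ 1.09, θ ≈ 82.5

For Gamma(k, scale θ): mean = kθ, variance = kθ², so CV = 1/√k.
CV = 0.96, hence k = 1/CV² = 1.09.
Then θ = mean/k = 89.5/1.09 = 82.5.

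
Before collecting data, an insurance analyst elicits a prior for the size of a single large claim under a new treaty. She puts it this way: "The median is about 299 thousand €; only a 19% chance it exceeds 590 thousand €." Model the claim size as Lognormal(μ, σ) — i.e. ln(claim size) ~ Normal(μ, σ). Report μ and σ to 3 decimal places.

If T ~ Lognormal(μ,σ) then ln T ~ Normal(μ,σ), so the p-quantile of ln T is μ + z_p·σ.
ln(299) = 5.7 and ln(590) = 6.38; z_{0.5} = 0, z_{0.81} = 0.8779.
σ = (6.38 − 5.7)/(0.8779 − (0)) = 0.774.
μ = 5.7 − (0)·0.774 = 5.700.

μ ≈ 5.700, σ ≈ 0.774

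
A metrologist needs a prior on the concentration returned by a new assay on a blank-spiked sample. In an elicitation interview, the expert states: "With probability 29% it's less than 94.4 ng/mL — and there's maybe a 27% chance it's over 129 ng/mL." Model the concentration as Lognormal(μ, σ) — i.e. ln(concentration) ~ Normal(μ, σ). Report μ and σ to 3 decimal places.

If T ~ Lognormal(μ,σ) then ln T ~ Normal(μ,σ), so the p-quantile of ln T is μ + z_p·σ.
ln(94.4) = 4.548 and ln(129) = 4.86; z_{0.29} = -0.5534, z_{0.73} = 0.6128.
σ = (4.86 − 4.548)/(0.6128 − (-0.5534)) = 0.268.
μ = 4.548 − (-0.5534)·0.268 = 4.696.

μ ≈ 4.696, σ ≈ 0.268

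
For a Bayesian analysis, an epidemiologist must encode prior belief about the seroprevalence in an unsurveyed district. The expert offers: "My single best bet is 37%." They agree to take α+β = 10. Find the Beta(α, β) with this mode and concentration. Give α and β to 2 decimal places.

For α,β > 1 the Beta mode is (α−1)/(α+β−2). With α+β = 10, the mode is (α−1)/8.
Set (α−1)/8 = 0.37 → α = 1 + 0.37·8 = 3.96.
β = 10 − α = 6.04.

α = 3.96, β = 6.04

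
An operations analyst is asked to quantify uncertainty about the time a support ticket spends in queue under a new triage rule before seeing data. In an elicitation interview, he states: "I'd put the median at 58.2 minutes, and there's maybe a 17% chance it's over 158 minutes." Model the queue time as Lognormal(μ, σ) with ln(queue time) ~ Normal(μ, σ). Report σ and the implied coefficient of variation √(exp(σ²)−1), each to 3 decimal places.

σ ≈ 1.047, CV ≈ 1.411

If T ~ Lognormal(μ,σ) then ln T ~ Normal(μ,σ), so the p-quantile of ln T is μ + z_p·σ.
ln(58.2) = 4.064 and ln(158) = 5.063; z_{0.5} = 0, z_{0.83} = 0.9542.
σ = (5.063 − 4.064)/(0.9542 − (0)) = 1.047.
μ = 4.064 − (0)·1.047 = 4.064.
CV = √(exp(σ²)−1) = √(exp(1.0955)−1) = 1.411.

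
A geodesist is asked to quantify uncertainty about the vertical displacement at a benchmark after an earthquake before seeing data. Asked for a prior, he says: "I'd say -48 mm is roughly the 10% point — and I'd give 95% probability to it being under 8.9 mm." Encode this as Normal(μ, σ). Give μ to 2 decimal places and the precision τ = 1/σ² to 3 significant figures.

The p-quantile of Normal(μ,σ) is μ + z_p·σ, with z_{0.1} = -1.282 and z_{0.95} = 1.645.
Eliminate σ: μ = (z₂·x₁ − z₁·x₂)/(z₂ − z₁) = (1.645·-48 − (-1.282)·8.9)/2.926 = -23.08.
Then σ = (x₂ − x₁)/(z₂ − z₁) = (8.9 − -48)/2.926 = 19.44.
Precision τ = 1/σ² = 1/19.44² = 0.00265.

μ = -23.08, τ = 0.00265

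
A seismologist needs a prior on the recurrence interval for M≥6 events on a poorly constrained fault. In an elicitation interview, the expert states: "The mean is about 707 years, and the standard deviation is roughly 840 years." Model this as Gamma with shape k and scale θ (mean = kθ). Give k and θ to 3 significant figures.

k ≈ 0.708, θ ≈ 998

For Gamma(k, scale θ): mean = kθ, variance = kθ², so CV = 1/√k.
CV = SD/mean = 840/707 = 1.188, hence k = 1/CV² = 0.708.
Then θ = mean/k = 707/0.708 = 998.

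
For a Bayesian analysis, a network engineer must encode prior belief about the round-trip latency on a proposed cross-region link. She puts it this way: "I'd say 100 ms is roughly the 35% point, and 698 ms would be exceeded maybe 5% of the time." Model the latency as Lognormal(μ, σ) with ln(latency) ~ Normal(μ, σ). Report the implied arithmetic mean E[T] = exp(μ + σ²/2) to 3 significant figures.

E[T] ≈ 229 ms

If T ~ Lognormal(μ,σ) then ln T ~ Normal(μ,σ), so the p-quantile of ln T is μ + z_p·σ.
ln(100) = 4.605 and ln(698) = 6.548; z_{0.35} = -0.3853, z_{0.95} = 1.645.
σ = (6.548 − 4.605)/(1.645 − (-0.3853)) = 0.957.
μ = 4.605 − (-0.3853)·0.957 = 4.974.
E[T] = exp(μ + σ²/2) = exp(4.974 + 0.4580) = 229 ms.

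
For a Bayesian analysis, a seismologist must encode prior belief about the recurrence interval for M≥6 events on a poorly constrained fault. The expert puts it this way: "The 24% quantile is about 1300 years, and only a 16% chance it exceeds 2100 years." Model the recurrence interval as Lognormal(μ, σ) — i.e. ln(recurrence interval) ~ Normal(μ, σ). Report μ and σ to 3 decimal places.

μ ≈ 7.369, σ ≈ 0.282

If T ~ Lognormal(μ,σ) then ln T ~ Normal(μ,σ), so the p-quantile of ln T is μ + z_p·σ.
ln(1300) = 7.17 and ln(2100) = 7.65; z_{0.24} = -0.7063, z_{0.84} = 0.9945.
σ = (7.65 − 7.17)/(0.9945 − (-0.7063)) = 0.282.
μ = 7.17 − (-0.7063)·0.282 = 7.369.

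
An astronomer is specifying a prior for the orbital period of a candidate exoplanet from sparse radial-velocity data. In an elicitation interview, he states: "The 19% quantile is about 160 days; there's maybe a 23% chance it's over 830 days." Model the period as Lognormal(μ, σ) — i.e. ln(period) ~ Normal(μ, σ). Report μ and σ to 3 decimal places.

If T ~ Lognormal(μ,σ) then ln T ~ Normal(μ,σ), so the p-quantile of ln T is μ + z_p·σ.
ln(160) = 5.075 and ln(830) = 6.721; z_{0.19} = -0.8779, z_{0.77} = 0.7388.
σ = (6.721 − 5.075)/(0.7388 − (-0.8779)) = 1.018.
μ = 5.075 − (-0.8779)·1.018 = 5.969.

μ ≈ 5.969, σ ≈ 1.018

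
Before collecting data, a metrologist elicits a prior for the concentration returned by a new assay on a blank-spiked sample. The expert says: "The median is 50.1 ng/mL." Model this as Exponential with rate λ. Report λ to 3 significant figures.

Exponential median = ln 2 / λ, so λ = ln 2 / 50.1 = 0.0138.

λ ≈ 0.0138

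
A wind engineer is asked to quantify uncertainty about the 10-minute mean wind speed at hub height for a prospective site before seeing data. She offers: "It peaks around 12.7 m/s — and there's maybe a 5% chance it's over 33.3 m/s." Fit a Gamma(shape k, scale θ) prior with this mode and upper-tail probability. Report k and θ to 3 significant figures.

k ≈ 3.91, θ ≈ 4.37

Gamma(k,θ) with k>1 has mode (k−1)θ, so θ = 12.7/(k−1).
Need P(X < 33.3) = 0.95 with θ tied to k this way. Start at k = 2, θ = 12.7: P(X<33.3) ≈ 0.737.
Too low — raise k to concentrate. Iterating converges to k ≈ 3.91.
Then θ = 12.7/(3.91−1) ≈ 4.37.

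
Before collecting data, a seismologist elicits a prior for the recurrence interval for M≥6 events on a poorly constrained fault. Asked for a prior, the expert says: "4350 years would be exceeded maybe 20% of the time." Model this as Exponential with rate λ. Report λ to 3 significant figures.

λ ≈ 0.00037

P(T > 4350.0) = e^(−λ·4350.0) = 0.2, so λ = −ln(0.2)/4350.0 = 0.00037.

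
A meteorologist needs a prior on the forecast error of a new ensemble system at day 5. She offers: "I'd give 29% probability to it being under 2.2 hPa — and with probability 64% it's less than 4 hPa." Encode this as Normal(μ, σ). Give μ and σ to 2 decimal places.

μ = 3.29, σ = 1.97

For Normal(μ,σ), the p-quantile is μ + z_p·σ. Here z_{0.29} = -0.5534, z_{0.64} = 0.3585.
So 2.2 = μ − 0.5534σ and 4 = μ + 0.3585σ.
Subtracting: σ = (4 − 2.2)/(0.3585 − (-0.5534)) = 1.97.
Then μ = 2.2 − (-0.5534)·1.97 = 3.29.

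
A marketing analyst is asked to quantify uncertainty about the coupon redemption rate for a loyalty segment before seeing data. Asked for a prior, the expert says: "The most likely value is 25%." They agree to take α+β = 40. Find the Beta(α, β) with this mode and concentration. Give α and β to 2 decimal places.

For α,β > 1 the Beta mode is (α−1)/(α+β−2). With α+β = 40, the mode is (α−1)/38.
Set (α−1)/38 = 0.25 → α = 1 + 0.25·38 = 10.50.
β = 40 − α = 29.50.

α = 10.50, β = 29.50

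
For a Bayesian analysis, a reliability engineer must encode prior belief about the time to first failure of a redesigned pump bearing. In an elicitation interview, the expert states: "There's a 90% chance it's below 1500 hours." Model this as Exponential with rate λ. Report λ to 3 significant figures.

P(T < 1500.0) = 1 − e^(−λ·1500.0) = 0.9, so λ = −ln(1−0.9)/1500.0 = −ln(0.1)/1500.0 = 0.00154.

λ ≈ 0.00154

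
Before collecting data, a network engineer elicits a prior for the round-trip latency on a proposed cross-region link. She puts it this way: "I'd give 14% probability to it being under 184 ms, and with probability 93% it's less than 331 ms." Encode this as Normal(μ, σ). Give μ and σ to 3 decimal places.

For Normal(μ,σ), the p-quantile is μ + z_p·σ. Here z_{0.14} = -1.08, z_{0.93} = 1.476.
So 184 = μ − 1.08σ and 331 = μ + 1.476σ.
Subtracting: σ = (331 − 184)/(1.476 − (-1.08)) = 57.509.
Then μ = 184 − (-1.08)·57.509 = 246.128.

μ = 246.128, σ = 57.509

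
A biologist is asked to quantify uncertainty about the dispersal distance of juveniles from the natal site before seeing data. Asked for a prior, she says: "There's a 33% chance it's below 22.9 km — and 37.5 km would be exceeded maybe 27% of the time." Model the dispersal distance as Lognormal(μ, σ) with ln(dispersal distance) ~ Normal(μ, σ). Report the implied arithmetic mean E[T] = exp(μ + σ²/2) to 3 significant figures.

If T ~ Lognormal(μ,σ) then ln T ~ Normal(μ,σ), so the p-quantile of ln T is μ + z_p·σ.
ln(22.9) = 3.131 and ln(37.5) = 3.624; z_{0.33} = -0.4399, z_{0.73} = 0.6128.
σ = (3.624 − 3.131)/(0.6128 − (-0.4399)) = 0.469.
μ = 3.131 − (-0.4399)·0.469 = 3.337.
E[T] = exp(μ + σ²/2) = exp(3.337 + 0.1097) = 31.4 km.

E[T] ≈ 31.4 km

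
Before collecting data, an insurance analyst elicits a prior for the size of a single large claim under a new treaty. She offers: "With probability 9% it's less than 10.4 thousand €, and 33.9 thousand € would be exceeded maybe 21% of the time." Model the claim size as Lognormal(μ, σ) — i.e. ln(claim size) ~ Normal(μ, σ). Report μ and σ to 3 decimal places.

μ ≈ 3.080, σ ≈ 0.550

If T ~ Lognormal(μ,σ) then ln T ~ Normal(μ,σ), so the p-quantile of ln T is μ + z_p·σ.
ln(10.4) = 2.342 and ln(33.9) = 3.523; z_{0.09} = -1.341, z_{0.79} = 0.8064.
σ = (3.523 − 2.342)/(0.8064 − (-1.341)) = 0.550.
μ = 2.342 − (-1.341)·0.550 = 3.080.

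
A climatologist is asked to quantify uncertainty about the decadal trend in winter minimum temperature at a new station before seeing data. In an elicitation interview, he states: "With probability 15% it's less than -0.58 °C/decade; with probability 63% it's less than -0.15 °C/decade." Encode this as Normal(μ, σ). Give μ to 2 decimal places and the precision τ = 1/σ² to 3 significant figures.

For Normal(μ,σ), the p-quantile is μ + z_p·σ. Here z_{0.15} = -1.036, z_{0.63} = 0.3319.
So -0.58 = μ − 1.036σ and -0.15 = μ + 0.3319σ.
Subtracting: σ = (-0.15 − -0.58)/(0.3319 − (-1.036)) = 0.31.
Then μ = -0.58 − (-1.036)·0.31 = -0.25.
Precision τ = 1/σ² = 1/0.3143² = 10.1.

μ = -0.25, τ = 10.1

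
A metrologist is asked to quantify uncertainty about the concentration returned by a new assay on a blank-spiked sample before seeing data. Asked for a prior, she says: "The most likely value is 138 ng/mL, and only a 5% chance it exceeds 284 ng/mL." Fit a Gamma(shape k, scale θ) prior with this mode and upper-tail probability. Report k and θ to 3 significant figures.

Gamma(k,θ) with k>1 has mode (k−1)θ, so θ = 138/(k−1).
Need P(X < 284) = 0.95 with θ tied to k this way. Start at k = 2, θ = 138: P(X<284) ≈ 0.609.
Too low — raise k to concentrate. Iterating converges to k ≈ 6.31.
Then θ = 138/(6.31−1) ≈ 26.

k ≈ 6.31, θ ≈ 26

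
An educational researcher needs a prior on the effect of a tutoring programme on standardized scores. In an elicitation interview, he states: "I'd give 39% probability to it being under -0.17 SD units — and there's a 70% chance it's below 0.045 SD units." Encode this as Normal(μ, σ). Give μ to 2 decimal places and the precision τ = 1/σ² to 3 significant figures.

For Normal(μ,σ), the p-quantile is μ + z_p·σ. Here z_{0.39} = -0.2793, z_{0.7} = 0.5244.
So -0.17 = μ − 0.2793σ and 0.045 = μ + 0.5244σ.
Subtracting: σ = (0.045 − -0.17)/(0.5244 − (-0.2793)) = 0.27.
Then μ = -0.17 − (-0.2793)·0.27 = -0.10.
Precision τ = 1/σ² = 1/0.2675² = 14.

μ = -0.10, τ = 14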